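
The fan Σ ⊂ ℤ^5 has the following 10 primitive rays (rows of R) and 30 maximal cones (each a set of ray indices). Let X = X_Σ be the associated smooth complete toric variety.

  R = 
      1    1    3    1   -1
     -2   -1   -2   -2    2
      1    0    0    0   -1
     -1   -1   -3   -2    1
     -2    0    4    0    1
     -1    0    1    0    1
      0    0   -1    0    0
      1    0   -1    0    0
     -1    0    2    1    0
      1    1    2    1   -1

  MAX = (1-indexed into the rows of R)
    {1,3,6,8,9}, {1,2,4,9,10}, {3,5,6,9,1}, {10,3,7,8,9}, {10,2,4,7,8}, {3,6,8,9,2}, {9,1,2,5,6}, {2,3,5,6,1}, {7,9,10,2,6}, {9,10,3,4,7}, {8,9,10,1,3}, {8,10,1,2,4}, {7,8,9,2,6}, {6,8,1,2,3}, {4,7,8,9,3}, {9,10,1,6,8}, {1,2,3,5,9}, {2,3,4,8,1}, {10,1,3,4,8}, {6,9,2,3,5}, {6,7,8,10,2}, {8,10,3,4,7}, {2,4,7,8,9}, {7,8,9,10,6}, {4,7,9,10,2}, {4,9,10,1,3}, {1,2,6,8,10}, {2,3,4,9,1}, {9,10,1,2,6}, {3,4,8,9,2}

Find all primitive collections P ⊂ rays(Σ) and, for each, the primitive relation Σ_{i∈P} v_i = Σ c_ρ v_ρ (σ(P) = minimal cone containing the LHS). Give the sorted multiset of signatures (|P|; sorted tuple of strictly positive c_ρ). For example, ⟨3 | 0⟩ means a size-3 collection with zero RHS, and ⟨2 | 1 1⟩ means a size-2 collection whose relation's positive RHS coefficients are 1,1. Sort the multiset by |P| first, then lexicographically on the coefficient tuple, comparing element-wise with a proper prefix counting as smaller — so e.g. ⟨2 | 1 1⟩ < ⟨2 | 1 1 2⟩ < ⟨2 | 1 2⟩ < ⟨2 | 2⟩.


Primitive collections (15):

  • {1,7}:  v_{1} + v_{7} = v_{10} — sig = ⟨2 | 1⟩
  • {4,6}:  v_{4} + v_{6} = v_{2} — sig = ⟨2 | 1⟩
  • {5,7}:  v_{5} + v_{7} = v_{1} + v_{2} + v_{9} — sig = ⟨2 | 1 1 1⟩
  • {4,5}:  v_{4} + v_{5} = v_{1} + 2·v_{2} + v_{3} + v_{9} — sig = ⟨2 | 1 1 1 2⟩
  • {5,10}:  v_{5} + v_{10} = 2·v_{1} + v_{2} + v_{9} — sig = ⟨2 | 1 1 2⟩
  • {5,8}:  v_{5} + v_{8} = 2·v_{3} + 3·v_{6} — sig = ⟨2 | 2 3⟩
  • {3,6,7}:  v_{3} + v_{6} + v_{7} = 0 — sig = ⟨3 | 0⟩
  • {2,3,7}:  v_{2} + v_{3} + v_{7} = v_{4} — sig = ⟨3 | 1⟩
  • {3,6,10}:  v_{3} + v_{6} + v_{10} = v_{1} — sig = ⟨3 | 1⟩
  • {2,3,10}:  v_{2} + v_{3} + v_{10} = v_{1} + v_{4} — sig = ⟨3 | 1 1⟩
  • {4,8,9,10}:  v_{4} + v_{8} + v_{9} + v_{10} = 0 — sig = ⟨4 | 0⟩
  • {2,8,9,10}:  v_{2} + v_{8} + v_{9} + v_{10} = v_{6} — sig = ⟨4 | 1⟩
  • {1,4,8,9}:  v_{1} + v_{4} + v_{8} + v_{9} = v_{3} + v_{6} — sig = ⟨4 | 1 1⟩
  • {1,2,8,9}:  v_{1} + v_{2} + v_{8} + v_{9} = v_{3} + 2·v_{6} — sig = ⟨4 | 1 2⟩
  • {1,2,3,6,9}:  v_{1} + v_{2} + v_{3} + v_{6} + v_{9} = v_{5} — sig = ⟨5 | 1⟩

so the primitive-relation signature multiset is
    |P|=2: 6 collections, coeffs (1), (1), (1,1,1), (1,1,1,2), (1,1,2), (2,3)
    |P|=3: 4 collections, coeffs (), (1), (1), (1,1)
    |P|=4: 4 collections, coeffs (), (1), (1,1), (1,2)
    |P|=5: 1 collection, coeffs (1)


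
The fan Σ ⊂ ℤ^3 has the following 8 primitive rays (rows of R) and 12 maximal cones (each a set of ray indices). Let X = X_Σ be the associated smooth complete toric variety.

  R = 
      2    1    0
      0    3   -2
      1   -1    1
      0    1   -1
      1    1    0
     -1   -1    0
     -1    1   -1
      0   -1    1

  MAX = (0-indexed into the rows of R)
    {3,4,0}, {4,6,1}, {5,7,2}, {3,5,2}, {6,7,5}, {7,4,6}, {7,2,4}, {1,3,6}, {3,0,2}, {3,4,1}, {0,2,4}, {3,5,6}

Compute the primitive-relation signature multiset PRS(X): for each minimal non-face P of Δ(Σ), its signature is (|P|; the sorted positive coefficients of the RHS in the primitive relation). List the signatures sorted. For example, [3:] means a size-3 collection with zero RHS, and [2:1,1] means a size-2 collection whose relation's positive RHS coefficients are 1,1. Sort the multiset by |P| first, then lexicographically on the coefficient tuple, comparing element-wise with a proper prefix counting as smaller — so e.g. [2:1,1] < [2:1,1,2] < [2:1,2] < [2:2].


The 12 primitive collections of Σ (r=8, n=3):

  • {2,6}:  v_{2} + v_{6} = 0 ; sig = [2:]
  • {3,7}:  v_{3} + v_{7} = 0 ; sig = [2:]
  • {4,5}:  v_{4} + v_{5} = 0 ; sig = [2:]
  • {0,5}:  v_{0} + v_{5} = v_{2} + v_{3} ; sig = [2:1,1]
  • {0,6}:  v_{0} + v_{6} = v_{3} + v_{4} ; sig = [2:1,1]
  • {0,7}:  v_{0} + v_{7} = v_{2} + v_{4} ; sig = [2:1,1]
  • {1,2}:  v_{1} + v_{2} = v_{3} + v_{4} ; sig = [2:1,1]
  • {1,5}:  v_{1} + v_{5} = v_{3} + v_{6} ; sig = [2:1,1]
  • {1,7}:  v_{1} + v_{7} = v_{4} + v_{6} ; sig = [2:1,1]
  • {0,1}:  v_{0} + v_{1} = 2·v_{3} + 2·v_{4} ; sig = [2:2,2]
  • {2,3,4}:  v_{2} + v_{3} + v_{4} = v_{0} ; sig = [3:1]
  • {3,4,6}:  v_{3} + v_{4} + v_{6} = v_{1} ; sig = [3:1]

Sorted signature multiset PRS(X):
[[2:], [2:], [2:], [2:1,1], [2:1,1], [2:1,1], [2:1,1], [2:1,1], [2:1,1], [2:2,2], [3:1], [3:1]]


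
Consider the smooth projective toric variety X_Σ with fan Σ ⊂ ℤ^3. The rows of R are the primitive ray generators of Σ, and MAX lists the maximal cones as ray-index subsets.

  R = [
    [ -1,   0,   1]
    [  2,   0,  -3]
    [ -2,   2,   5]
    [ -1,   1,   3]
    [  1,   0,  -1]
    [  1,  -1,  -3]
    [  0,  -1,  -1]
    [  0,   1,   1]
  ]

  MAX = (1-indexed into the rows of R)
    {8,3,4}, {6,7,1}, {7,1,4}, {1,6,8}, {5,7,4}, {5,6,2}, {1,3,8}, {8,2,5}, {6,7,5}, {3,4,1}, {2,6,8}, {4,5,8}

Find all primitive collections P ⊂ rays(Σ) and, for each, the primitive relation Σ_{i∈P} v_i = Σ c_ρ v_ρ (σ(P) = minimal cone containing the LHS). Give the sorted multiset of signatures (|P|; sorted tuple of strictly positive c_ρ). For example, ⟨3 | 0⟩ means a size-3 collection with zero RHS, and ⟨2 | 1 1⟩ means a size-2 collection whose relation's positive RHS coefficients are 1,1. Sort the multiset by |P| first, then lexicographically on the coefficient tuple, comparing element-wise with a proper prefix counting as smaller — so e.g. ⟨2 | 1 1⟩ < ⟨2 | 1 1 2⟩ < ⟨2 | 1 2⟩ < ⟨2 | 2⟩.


|primitive collections| = 12. Relations:

  P = {1,5}:  v_{1} + v_{5} = 0  ⇒ sig = ⟨2 | 0⟩
  P = {4,6}:  v_{4} + v_{6} = 0  ⇒ sig = ⟨2 | 0⟩
  P = {7,8}:  v_{7} + v_{8} = 0  ⇒ sig = ⟨2 | 0⟩
  P = {1,2}:  v_{1} + v_{2} = v_{6} + v_{8}  ⇒ sig = ⟨2 | 1 1⟩
  P = {2,4}:  v_{2} + v_{4} = v_{5} + v_{8}  ⇒ sig = ⟨2 | 1 1⟩
  P = {2,7}:  v_{2} + v_{7} = v_{5} + v_{6}  ⇒ sig = ⟨2 | 1 1⟩
  P = {3,5}:  v_{3} + v_{5} = v_{4} + v_{8}  ⇒ sig = ⟨2 | 1 1⟩
  P = {3,6}:  v_{3} + v_{6} = v_{1} + v_{8}  ⇒ sig = ⟨2 | 1 1⟩
  P = {3,7}:  v_{3} + v_{7} = v_{1} + v_{4}  ⇒ sig = ⟨2 | 1 1⟩
  P = {2,3}:  v_{2} + v_{3} = 2·v_{8}  ⇒ sig = ⟨2 | 2⟩
  P = {1,4,8}:  v_{1} + v_{4} + v_{8} = v_{3}  ⇒ sig = ⟨3 | 1⟩
  P = {5,6,8}:  v_{5} + v_{6} + v_{8} = v_{2}  ⇒ sig = ⟨3 | 1⟩

so the primitive-relation signature multiset is
    ⟨2 | 0⟩
    ⟨2 | 0⟩
    ⟨2 | 0⟩
    ⟨2 | 1 1⟩
    ⟨2 | 1 1⟩
    ⟨2 | 1 1⟩
    ⟨2 | 1 1⟩
    ⟨2 | 1 1⟩
    ⟨2 | 1 1⟩
    ⟨2 | 2⟩
    ⟨3 | 1⟩
    ⟨3 | 1⟩


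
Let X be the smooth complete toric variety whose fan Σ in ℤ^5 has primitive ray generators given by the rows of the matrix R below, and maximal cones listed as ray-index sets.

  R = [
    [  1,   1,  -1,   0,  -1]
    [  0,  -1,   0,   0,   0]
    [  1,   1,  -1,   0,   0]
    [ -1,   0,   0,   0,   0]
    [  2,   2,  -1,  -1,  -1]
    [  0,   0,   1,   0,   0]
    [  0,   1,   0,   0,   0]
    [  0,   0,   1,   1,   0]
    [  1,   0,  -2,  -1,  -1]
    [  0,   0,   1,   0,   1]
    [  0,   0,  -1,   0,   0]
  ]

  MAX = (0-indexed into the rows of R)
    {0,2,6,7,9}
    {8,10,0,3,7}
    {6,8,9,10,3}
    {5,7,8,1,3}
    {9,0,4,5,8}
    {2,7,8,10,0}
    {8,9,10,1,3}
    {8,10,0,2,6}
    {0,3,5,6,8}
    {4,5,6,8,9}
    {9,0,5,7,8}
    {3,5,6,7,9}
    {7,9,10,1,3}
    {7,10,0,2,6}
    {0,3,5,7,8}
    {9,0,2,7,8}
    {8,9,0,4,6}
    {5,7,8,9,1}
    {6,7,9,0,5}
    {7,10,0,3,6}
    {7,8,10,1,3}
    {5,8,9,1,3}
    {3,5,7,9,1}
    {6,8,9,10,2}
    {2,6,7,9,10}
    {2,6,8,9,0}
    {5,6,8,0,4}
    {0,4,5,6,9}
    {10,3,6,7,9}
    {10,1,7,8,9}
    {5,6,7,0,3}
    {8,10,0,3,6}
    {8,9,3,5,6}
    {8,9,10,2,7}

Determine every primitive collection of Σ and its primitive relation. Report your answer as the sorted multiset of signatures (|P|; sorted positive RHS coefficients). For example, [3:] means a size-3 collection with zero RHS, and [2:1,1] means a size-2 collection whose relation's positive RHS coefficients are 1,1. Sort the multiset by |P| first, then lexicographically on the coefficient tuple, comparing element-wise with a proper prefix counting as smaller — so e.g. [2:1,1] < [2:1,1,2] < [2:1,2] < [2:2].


The 16 primitive collections of Σ (r=11, n=5):

  {1,6}:  v_{1} + v_{6} = 0  so sig = [2:]
  {5,10}:  v_{5} + v_{10} = 0  so sig = [2:]
  {0,1}:  v_{0} + v_{1} = v_{7} + v_{8}  so sig = [2:1,1]
  {2,3}:  v_{2} + v_{3} = v_{6} + v_{10}  so sig = [2:1,1]
  {2,5}:  v_{2} + v_{5} = v_{0} + v_{9}  so sig = [2:1,1]
  {1,2}:  v_{1} + v_{2} = v_{7} + v_{8} + v_{9} + v_{10}  so sig = [2:1,1,1,1]
  {1,4}:  v_{1} + v_{4} = v_{0} + v_{5} + v_{8} + v_{9}  so sig = [2:1,1,1,1]
  {4,10}:  v_{4} + v_{10} = v_{0} + v_{6} + v_{8} + v_{9}  so sig = [2:1,1,1,1]
  {3,4}:  v_{3} + v_{4} = v_{5} + 2·v_{6} + v_{8}  so sig = [2:1,1,2]
  {4,7}:  v_{4} + v_{7} = 2·v_{0} + v_{5} + v_{9}  so sig = [2:1,1,2]
  {2,4}:  v_{2} + v_{4} = 2·v_{0} + v_{6} + v_{8} + 2·v_{9}  so sig = [2:1,1,2,2]
  {0,3,9}:  v_{0} + v_{3} + v_{9} = v_{6}  so sig = [3:1]
  {0,9,10}:  v_{0} + v_{9} + v_{10} = v_{2}  so sig = [3:1]
  {6,7,8}:  v_{6} + v_{7} + v_{8} = v_{0}  so sig = [3:1]
  {3,7,8,9}:  v_{3} + v_{7} + v_{8} + v_{9} = 0  so sig = [4:]
  {0,5,6,8,9}:  v_{0} + v_{5} + v_{6} + v_{8} + v_{9} = v_{4}  so sig = [5:1]

Signatures (|P|; sorted positive RHS coefficients), sorted:
{ [2:] ×2,  [2:1,1] ×3,  [2:1,1,1,1] ×3,  [2:1,1,2] ×2,  [2:1,1,2,2],  [3:1] ×3,  [4:],  [5:1] }


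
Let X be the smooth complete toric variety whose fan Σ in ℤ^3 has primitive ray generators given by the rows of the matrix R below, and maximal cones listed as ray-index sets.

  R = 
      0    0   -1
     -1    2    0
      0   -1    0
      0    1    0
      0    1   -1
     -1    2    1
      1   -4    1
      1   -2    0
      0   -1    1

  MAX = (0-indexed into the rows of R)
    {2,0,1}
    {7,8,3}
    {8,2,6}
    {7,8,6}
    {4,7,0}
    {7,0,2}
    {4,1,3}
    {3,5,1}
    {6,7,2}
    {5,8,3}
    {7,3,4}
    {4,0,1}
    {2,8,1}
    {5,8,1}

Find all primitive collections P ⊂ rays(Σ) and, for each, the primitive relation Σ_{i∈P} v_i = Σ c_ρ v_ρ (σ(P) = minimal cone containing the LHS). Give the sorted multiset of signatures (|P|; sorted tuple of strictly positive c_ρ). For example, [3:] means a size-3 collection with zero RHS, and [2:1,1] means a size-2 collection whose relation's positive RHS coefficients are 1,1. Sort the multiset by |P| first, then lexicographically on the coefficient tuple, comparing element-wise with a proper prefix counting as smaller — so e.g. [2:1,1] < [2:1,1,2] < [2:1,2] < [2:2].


Primitive collections (17):

  {1,7}:  v_{1} + v_{7} = 0  so sig = [2:]
  {2,3}:  v_{2} + v_{3} = 0  so sig = [2:]
  {4,8}:  v_{4} + v_{8} = 0  so sig = [2:]
  {0,3}:  v_{0} + v_{3} = v_{4}  so sig = [2:1]
  {0,5}:  v_{0} + v_{5} = v_{1}  so sig = [2:1]
  {0,8}:  v_{0} + v_{8} = v_{2}  so sig = [2:1]
  {2,4}:  v_{2} + v_{4} = v_{0}  so sig = [2:1]
  {1,6}:  v_{1} + v_{6} = v_{2} + v_{8}  so sig = [2:1,1]
  {2,5}:  v_{2} + v_{5} = v_{1} + v_{8}  so sig = [2:1,1]
  {3,6}:  v_{3} + v_{6} = v_{7} + v_{8}  so sig = [2:1,1]
  {4,5}:  v_{4} + v_{5} = v_{1} + v_{3}  so sig = [2:1,1]
  {4,6}:  v_{4} + v_{6} = v_{2} + v_{7}  so sig = [2:1,1]
  {5,7}:  v_{5} + v_{7} = v_{3} + v_{8}  so sig = [2:1,1]
  {0,6}:  v_{0} + v_{6} = 2·v_{2} + v_{7}  so sig = [2:1,2]
  {5,6}:  v_{5} + v_{6} = 2·v_{8}  so sig = [2:2]
  {1,3,8}:  v_{1} + v_{3} + v_{8} = v_{5}  so sig = [3:1]
  {2,7,8}:  v_{2} + v_{7} + v_{8} = v_{6}  so sig = [3:1]

Hence PRS(X_Σ) =
    [2:]
    [2:]
    [2:]
    [2:1]
    [2:1]
    [2:1]
    [2:1]
    [2:1,1]
    [2:1,1]
    [2:1,1]
    [2:1,1]
    [2:1,1]
    [2:1,1]
    [2:1,2]
    [2:2]
    [3:1]
    [3:1]


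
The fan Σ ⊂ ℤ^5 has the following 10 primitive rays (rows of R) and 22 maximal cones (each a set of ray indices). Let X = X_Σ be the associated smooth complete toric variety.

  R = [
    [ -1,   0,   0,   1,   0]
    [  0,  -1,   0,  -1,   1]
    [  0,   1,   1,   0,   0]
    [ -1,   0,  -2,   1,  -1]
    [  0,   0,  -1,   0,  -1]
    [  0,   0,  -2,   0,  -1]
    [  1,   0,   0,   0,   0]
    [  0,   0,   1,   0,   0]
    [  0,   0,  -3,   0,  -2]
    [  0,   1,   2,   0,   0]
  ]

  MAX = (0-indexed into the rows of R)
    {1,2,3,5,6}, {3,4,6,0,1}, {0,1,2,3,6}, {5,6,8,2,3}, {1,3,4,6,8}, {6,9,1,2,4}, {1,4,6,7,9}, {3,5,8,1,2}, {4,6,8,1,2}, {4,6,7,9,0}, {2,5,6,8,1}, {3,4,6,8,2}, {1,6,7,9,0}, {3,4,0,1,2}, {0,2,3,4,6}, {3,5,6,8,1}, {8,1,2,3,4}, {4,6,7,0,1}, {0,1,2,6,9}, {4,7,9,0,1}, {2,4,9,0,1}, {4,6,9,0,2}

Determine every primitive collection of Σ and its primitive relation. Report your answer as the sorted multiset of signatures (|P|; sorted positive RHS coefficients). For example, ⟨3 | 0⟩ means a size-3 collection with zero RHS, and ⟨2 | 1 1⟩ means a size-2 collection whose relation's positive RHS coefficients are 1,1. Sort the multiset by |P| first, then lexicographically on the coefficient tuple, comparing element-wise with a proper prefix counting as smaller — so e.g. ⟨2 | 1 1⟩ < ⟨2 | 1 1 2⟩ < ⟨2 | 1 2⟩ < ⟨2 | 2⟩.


The 14 primitive collections of Σ (r=10, n=5):

  • {0,5}:  v_{0} + v_{5} = v_{3}  ⇒ sig = ⟨2 | 1⟩
  • {2,7}:  v_{2} + v_{7} = v_{9}  ⇒ sig = ⟨2 | 1⟩
  • {4,5}:  v_{4} + v_{5} = v_{8}  ⇒ sig = ⟨2 | 1⟩
  • {5,7}:  v_{5} + v_{7} = v_{4}  ⇒ sig = ⟨2 | 1⟩
  • {0,8}:  v_{0} + v_{8} = v_{3} + v_{4}  ⇒ sig = ⟨2 | 1 1⟩
  • {3,7}:  v_{3} + v_{7} = v_{0} + v_{4}  ⇒ sig = ⟨2 | 1 1⟩
  • {5,9}:  v_{5} + v_{9} = v_{2} + v_{4}  ⇒ sig = ⟨2 | 1 1⟩
  • {3,9}:  v_{3} + v_{9} = v_{0} + v_{2} + v_{4}  ⇒ sig = ⟨2 | 1 1 1⟩
  • {8,9}:  v_{8} + v_{9} = v_{2} + 2·v_{4}  ⇒ sig = ⟨2 | 1 2⟩
  • {7,8}:  v_{7} + v_{8} = 2·v_{4}  ⇒ sig = ⟨2 | 2⟩
  • {0,1,2,4,6}:  v_{0} + v_{1} + v_{2} + v_{4} + v_{6} = 0  ⇒ sig = ⟨5 | 0⟩
  • {0,1,4,6,9}:  v_{0} + v_{1} + v_{4} + v_{6} + v_{9} = v_{7}  ⇒ sig = ⟨5 | 1⟩
  • {1,2,3,4,6}:  v_{1} + v_{2} + v_{3} + v_{4} + v_{6} = v_{5}  ⇒ sig = ⟨5 | 1⟩
  • {1,2,3,6,8}:  v_{1} + v_{2} + v_{3} + v_{6} + v_{8} = 2·v_{5}  ⇒ sig = ⟨5 | 2⟩

Hence PRS(X_Σ) =
{ ⟨2 | 1⟩ ×4,  ⟨2 | 1 1⟩ ×3,  ⟨2 | 1 1 1⟩,  ⟨2 | 1 2⟩,  ⟨2 | 2⟩,  ⟨5 | 0⟩,  ⟨5 | 1⟩ ×2,  ⟨5 | 2⟩ }


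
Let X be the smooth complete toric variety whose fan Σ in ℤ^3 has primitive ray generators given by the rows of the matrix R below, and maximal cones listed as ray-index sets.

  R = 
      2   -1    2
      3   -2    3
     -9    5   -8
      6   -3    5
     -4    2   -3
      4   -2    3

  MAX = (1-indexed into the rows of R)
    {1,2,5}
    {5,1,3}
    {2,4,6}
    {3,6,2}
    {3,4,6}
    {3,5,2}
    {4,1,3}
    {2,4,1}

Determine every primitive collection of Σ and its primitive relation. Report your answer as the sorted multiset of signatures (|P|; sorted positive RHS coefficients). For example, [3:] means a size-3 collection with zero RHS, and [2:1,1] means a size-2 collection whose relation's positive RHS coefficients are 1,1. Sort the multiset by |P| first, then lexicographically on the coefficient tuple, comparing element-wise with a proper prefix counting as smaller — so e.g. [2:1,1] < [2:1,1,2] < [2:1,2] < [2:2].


Primitive collections (5):

  {5,6}:  v_{5} + v_{6} = 0  →  sig = [2:]
  {1,6}:  v_{1} + v_{6} = v_{4}  →  sig = [2:1]
  {4,5}:  v_{4} + v_{5} = v_{1}  →  sig = [2:1]
  {2,3,4}:  v_{2} + v_{3} + v_{4} = 0  →  sig = [3:]
  {1,2,3}:  v_{1} + v_{2} + v_{3} = v_{5}  →  sig = [3:1]

Signatures (|P|; sorted positive RHS coefficients), sorted:
{ [2:],  [2:1] ×2,  [3:],  [3:1] }


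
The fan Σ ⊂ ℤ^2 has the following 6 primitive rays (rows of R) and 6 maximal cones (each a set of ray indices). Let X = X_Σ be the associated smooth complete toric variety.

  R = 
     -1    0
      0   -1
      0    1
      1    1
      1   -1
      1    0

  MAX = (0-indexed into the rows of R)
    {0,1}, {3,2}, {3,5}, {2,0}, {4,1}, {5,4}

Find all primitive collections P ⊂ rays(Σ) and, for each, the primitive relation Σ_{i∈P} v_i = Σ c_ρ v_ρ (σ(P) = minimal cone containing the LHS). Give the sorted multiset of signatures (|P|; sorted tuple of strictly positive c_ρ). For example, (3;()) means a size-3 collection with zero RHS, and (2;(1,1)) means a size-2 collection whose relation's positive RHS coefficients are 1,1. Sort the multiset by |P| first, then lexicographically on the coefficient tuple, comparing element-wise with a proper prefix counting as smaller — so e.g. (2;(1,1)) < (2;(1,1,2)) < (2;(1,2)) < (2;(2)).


|primitive collections| = 9. Relations:

  P = {0,5}:  v_{0} + v_{5} = 0 ; sig = (2;())
  P = {1,2}:  v_{1} + v_{2} = 0 ; sig = (2;())
  P = {0,3}:  v_{0} + v_{3} = v_{2} ; sig = (2;(1))
  P = {0,4}:  v_{0} + v_{4} = v_{1} ; sig = (2;(1))
  P = {1,3}:  v_{1} + v_{3} = v_{5} ; sig = (2;(1))
  P = {1,5}:  v_{1} + v_{5} = v_{4} ; sig = (2;(1))
  P = {2,4}:  v_{2} + v_{4} = v_{5} ; sig = (2;(1))
  P = {2,5}:  v_{2} + v_{5} = v_{3} ; sig = (2;(1))
  P = {3,4}:  v_{3} + v_{4} = 2·v_{5} ; sig = (2;(2))

Signatures (|P|; sorted positive RHS coefficients), sorted:
    (2;())
    (2;())
    (2;(1))
    (2;(1))
    (2;(1))
    (2;(1))
    (2;(1))
    (2;(1))
    (2;(2))


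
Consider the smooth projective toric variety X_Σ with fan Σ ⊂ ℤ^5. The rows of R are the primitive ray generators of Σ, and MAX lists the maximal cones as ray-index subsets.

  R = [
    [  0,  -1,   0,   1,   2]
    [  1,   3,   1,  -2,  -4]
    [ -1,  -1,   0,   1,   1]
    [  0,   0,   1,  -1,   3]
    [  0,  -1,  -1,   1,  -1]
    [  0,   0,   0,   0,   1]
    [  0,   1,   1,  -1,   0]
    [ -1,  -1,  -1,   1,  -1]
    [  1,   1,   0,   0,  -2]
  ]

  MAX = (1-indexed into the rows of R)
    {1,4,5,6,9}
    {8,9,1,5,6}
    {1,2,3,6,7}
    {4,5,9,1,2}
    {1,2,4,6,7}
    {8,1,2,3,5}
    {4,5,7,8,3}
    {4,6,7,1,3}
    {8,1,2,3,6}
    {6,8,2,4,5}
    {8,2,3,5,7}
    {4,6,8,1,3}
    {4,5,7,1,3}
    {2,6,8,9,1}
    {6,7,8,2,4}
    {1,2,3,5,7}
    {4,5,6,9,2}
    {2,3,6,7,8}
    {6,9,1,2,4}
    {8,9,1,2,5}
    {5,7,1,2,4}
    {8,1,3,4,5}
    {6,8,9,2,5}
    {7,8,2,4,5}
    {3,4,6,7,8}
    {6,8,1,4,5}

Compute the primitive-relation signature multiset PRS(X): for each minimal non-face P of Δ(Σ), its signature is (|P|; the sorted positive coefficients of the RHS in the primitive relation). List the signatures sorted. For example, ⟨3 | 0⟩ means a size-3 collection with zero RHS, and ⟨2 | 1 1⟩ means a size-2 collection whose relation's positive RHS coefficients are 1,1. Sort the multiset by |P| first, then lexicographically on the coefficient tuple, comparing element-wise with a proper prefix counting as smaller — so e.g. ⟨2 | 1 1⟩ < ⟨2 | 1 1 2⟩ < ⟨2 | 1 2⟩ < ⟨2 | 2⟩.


|primitive collections| = 9. Relations:

  P = {7,9}:  v_{7} + v_{9} = v_{1} + v_{2} ; sig = ⟨2 | 1 1⟩
  P = {3,9}:  v_{3} + v_{9} = 2·v_{1} + v_{2} + v_{8} ; sig = ⟨2 | 1 1 2⟩
  P = {4,8,9}:  v_{4} + v_{8} + v_{9} = 0 ; sig = ⟨3 | 0⟩
  P = {5,6,7}:  v_{5} + v_{6} + v_{7} = 0 ; sig = ⟨3 | 0⟩
  P = {1,7,8}:  v_{1} + v_{7} + v_{8} = v_{3} ; sig = ⟨3 | 1⟩
  P = {3,5,6}:  v_{3} + v_{5} + v_{6} = v_{1} + v_{8} ; sig = ⟨3 | 1 1⟩
  P = {2,3,4}:  v_{2} + v_{3} + v_{4} = 2·v_{7} ; sig = ⟨3 | 2⟩
  P = {1,2,4,8}:  v_{1} + v_{2} + v_{4} + v_{8} = v_{7} ; sig = ⟨4 | 1⟩
  P = {1,2,5,6}:  v_{1} + v_{2} + v_{5} + v_{6} = v_{9} ; sig = ⟨4 | 1⟩

so the primitive-relation signature multiset is
[⟨2 | 1 1⟩, ⟨2 | 1 1 2⟩, ⟨3 | 0⟩, ⟨3 | 0⟩, ⟨3 | 1⟩, ⟨3 | 1 1⟩, ⟨3 | 2⟩, ⟨4 | 1⟩, ⟨4 | 1⟩]


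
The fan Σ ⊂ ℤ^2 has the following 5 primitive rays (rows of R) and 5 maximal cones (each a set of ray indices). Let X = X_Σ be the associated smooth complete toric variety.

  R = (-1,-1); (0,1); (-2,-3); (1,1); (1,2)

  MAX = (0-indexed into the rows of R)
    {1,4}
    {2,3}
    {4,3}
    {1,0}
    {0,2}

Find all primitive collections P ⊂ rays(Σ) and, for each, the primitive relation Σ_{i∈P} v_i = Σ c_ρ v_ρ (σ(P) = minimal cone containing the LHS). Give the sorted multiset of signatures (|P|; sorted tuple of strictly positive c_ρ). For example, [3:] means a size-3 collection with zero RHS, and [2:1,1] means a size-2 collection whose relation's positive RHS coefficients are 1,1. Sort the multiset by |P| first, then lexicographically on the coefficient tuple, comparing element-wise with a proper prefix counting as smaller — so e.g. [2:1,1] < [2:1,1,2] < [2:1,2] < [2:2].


Minimal non-faces — 5 found among 5 rays, 5 max cones:

  {0,3}:  v_{0} + v_{3} = 0 — sig = [2:]
  {0,4}:  v_{0} + v_{4} = v_{1} — sig = [2:1]
  {1,3}:  v_{1} + v_{3} = v_{4} — sig = [2:1]
  {2,4}:  v_{2} + v_{4} = v_{0} — sig = [2:1]
  {1,2}:  v_{1} + v_{2} = 2·v_{0} — sig = [2:2]

so the primitive-relation signature multiset is
    [2:]
    [2:1]
    [2:1]
    [2:1]
    [2:2]


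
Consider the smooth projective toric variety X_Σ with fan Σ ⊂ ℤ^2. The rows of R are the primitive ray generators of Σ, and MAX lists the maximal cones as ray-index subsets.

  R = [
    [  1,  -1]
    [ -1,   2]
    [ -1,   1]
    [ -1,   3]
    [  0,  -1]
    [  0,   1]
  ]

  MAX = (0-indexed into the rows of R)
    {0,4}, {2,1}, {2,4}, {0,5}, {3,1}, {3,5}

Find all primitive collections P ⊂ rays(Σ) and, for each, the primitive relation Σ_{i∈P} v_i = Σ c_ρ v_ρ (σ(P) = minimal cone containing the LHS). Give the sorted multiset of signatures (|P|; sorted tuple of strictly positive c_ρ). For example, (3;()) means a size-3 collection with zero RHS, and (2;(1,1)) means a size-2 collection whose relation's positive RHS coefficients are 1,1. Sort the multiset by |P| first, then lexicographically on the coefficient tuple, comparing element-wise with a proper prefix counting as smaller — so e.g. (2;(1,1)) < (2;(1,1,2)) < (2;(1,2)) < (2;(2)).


Σ has 9 primitive collections:

  P={0,2}:  v_{0} + v_{2} = 0 — sig = (2;())
  P={4,5}:  v_{4} + v_{5} = 0 — sig = (2;())
  P={0,1}:  v_{0} + v_{1} = v_{5} — sig = (2;(1))
  P={1,4}:  v_{1} + v_{4} = v_{2} — sig = (2;(1))
  P={1,5}:  v_{1} + v_{5} = v_{3} — sig = (2;(1))
  P={2,5}:  v_{2} + v_{5} = v_{1} — sig = (2;(1))
  P={3,4}:  v_{3} + v_{4} = v_{1} — sig = (2;(1))
  P={0,3}:  v_{0} + v_{3} = 2·v_{5} — sig = (2;(2))
  P={2,3}:  v_{2} + v_{3} = 2·v_{1} — sig = (2;(2))

Signatures (|P|; sorted positive RHS coefficients), sorted:
    |P|=2: 9 collections, coeffs (), (), (1), (1), (1), (1), (1), (2), (2)


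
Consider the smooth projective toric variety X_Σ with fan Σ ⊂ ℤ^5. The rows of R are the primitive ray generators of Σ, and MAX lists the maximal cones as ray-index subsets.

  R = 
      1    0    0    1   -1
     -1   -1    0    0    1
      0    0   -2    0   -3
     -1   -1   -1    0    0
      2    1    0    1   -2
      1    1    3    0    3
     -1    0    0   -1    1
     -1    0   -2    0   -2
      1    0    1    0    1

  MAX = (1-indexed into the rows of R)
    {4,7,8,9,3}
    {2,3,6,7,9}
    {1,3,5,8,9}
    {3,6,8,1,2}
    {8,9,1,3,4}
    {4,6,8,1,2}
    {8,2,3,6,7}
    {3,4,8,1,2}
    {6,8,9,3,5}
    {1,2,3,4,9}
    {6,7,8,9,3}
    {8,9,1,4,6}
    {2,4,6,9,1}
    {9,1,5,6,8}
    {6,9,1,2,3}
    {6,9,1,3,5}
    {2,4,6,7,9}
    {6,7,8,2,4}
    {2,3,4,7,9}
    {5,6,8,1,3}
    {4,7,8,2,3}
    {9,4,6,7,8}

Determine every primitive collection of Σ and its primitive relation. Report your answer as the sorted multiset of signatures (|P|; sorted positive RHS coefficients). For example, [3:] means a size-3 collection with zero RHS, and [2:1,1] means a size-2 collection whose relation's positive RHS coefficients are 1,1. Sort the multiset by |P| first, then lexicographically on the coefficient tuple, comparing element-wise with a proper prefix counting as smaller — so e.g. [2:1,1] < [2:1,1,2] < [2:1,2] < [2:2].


The 7 primitive collections of Σ (r=9, n=5):

  P = {1,7}:  v_{1} + v_{7} = 0  ⟹  sig = [2:]
  P = {2,5}:  v_{2} + v_{5} = v_{1}  ⟹  sig = [2:1]
  P = {4,5}:  v_{4} + v_{5} = v_{1} + v_{8} + v_{9}  ⟹  sig = [2:1,1,1]
  P = {5,7}:  v_{5} + v_{7} = v_{3} + v_{6} + v_{8} + v_{9}  ⟹  sig = [2:1,1,1,1]
  P = {3,4,6}:  v_{3} + v_{4} + v_{6} = 0  ⟹  sig = [3:]
  P = {2,8,9}:  v_{2} + v_{8} + v_{9} = v_{4}  ⟹  sig = [3:1]
  P = {1,3,6,8,9}:  v_{1} + v_{3} + v_{6} + v_{8} + v_{9} = v_{5}  ⟹  sig = [5:1]

Hence PRS(X_Σ) =
    |P|=2: 4 collections, coeffs (), (1), (1,1,1), (1,1,1,1)
    |P|=3: 2 collections, coeffs (), (1)
    |P|=5: 1 collection, coeffs (1)


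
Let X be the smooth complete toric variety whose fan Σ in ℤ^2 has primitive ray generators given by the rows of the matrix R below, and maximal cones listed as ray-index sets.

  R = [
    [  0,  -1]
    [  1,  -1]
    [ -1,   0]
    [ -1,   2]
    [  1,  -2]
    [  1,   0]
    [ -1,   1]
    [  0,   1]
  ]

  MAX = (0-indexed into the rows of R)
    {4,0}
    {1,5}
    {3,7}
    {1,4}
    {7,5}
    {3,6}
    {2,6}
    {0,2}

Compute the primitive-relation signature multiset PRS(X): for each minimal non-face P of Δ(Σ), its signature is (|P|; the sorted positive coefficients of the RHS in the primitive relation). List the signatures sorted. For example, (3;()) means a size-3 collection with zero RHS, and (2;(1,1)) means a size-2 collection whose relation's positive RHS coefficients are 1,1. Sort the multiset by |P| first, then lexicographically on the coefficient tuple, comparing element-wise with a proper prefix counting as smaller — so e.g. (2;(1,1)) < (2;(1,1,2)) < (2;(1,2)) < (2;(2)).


Primitive collections (20):

  P={0,7}:  v_{0} + v_{7} = 0 — sig = (2;())
  P={1,6}:  v_{1} + v_{6} = 0 — sig = (2;())
  P={2,5}:  v_{2} + v_{5} = 0 — sig = (2;())
  P={3,4}:  v_{3} + v_{4} = 0 — sig = (2;())
  P={0,1}:  v_{0} + v_{1} = v_{4} — sig = (2;(1))
  P={0,3}:  v_{0} + v_{3} = v_{6} — sig = (2;(1))
  P={0,5}:  v_{0} + v_{5} = v_{1} — sig = (2;(1))
  P={0,6}:  v_{0} + v_{6} = v_{2} — sig = (2;(1))
  P={1,2}:  v_{1} + v_{2} = v_{0} — sig = (2;(1))
  P={1,3}:  v_{1} + v_{3} = v_{7} — sig = (2;(1))
  P={1,7}:  v_{1} + v_{7} = v_{5} — sig = (2;(1))
  P={2,7}:  v_{2} + v_{7} = v_{6} — sig = (2;(1))
  P={4,6}:  v_{4} + v_{6} = v_{0} — sig = (2;(1))
  P={4,7}:  v_{4} + v_{7} = v_{1} — sig = (2;(1))
  P={5,6}:  v_{5} + v_{6} = v_{7} — sig = (2;(1))
  P={6,7}:  v_{6} + v_{7} = v_{3} — sig = (2;(1))
  P={2,3}:  v_{2} + v_{3} = 2·v_{6} — sig = (2;(2))
  P={2,4}:  v_{2} + v_{4} = 2·v_{0} — sig = (2;(2))
  P={3,5}:  v_{3} + v_{5} = 2·v_{7} — sig = (2;(2))
  P={4,5}:  v_{4} + v_{5} = 2·v_{1} — sig = (2;(2))

Hence PRS(X_Σ) =
    |P|=2: 20 collections, coeffs (), (), (), (), (1), (1), (1), (1), (1), (1), (1), (1), (1), (1), (1), (1), (2), (2), (2), (2)


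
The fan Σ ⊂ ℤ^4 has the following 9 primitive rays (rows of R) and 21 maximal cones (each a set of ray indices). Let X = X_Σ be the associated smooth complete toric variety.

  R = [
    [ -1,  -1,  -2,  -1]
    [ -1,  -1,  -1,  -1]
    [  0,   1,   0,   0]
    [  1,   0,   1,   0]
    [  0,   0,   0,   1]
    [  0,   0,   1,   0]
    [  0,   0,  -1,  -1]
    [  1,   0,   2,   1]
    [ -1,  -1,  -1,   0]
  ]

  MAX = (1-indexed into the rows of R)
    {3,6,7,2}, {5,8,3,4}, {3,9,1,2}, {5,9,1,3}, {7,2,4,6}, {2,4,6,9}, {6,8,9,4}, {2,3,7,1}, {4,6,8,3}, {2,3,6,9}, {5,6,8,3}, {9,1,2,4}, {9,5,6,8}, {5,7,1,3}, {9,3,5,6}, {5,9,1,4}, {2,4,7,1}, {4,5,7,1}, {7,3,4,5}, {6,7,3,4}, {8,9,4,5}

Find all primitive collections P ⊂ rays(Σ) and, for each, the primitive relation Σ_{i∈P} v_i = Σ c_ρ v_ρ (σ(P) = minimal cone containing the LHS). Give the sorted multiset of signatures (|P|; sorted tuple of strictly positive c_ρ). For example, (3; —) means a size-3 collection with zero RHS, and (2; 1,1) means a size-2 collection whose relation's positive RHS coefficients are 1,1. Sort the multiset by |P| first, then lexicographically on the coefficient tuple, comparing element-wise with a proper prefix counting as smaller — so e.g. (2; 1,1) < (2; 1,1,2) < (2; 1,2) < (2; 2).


Minimal non-faces — 12 found among 9 rays, 21 max cones:

  • {1,6}:  v_{1} + v_{6} = v_{2} ; sig = (2; 1)
  • {2,5}:  v_{2} + v_{5} = v_{9} ; sig = (2; 1)
  • {7,8}:  v_{7} + v_{8} = v_{4} ; sig = (2; 1)
  • {7,9}:  v_{7} + v_{9} = v_{1} ; sig = (2; 1)
  • {1,8}:  v_{1} + v_{8} = v_{4} + v_{9} ; sig = (2; 1,1)
  • {2,8}:  v_{2} + v_{8} = v_{4} + v_{6} + v_{9} ; sig = (2; 1,1,1)
  • {3,4,9}:  v_{3} + v_{4} + v_{9} = 0 ; sig = (3; —)
  • {5,6,7}:  v_{5} + v_{6} + v_{7} = 0 ; sig = (3; —)
  • {1,3,4}:  v_{1} + v_{3} + v_{4} = v_{7} ; sig = (3; 1)
  • {4,5,6}:  v_{4} + v_{5} + v_{6} = v_{8} ; sig = (3; 1)
  • {2,3,4}:  v_{2} + v_{3} + v_{4} = v_{6} + v_{7} ; sig = (3; 1,1)
  • {3,8,9}:  v_{3} + v_{8} + v_{9} = v_{5} + v_{6} ; sig = (3; 1,1)

Hence PRS(X_Σ) =
[(2; 1), (2; 1), (2; 1), (2; 1), (2; 1,1), (2; 1,1,1), (3; —), (3; —), (3; 1), (3; 1), (3; 1,1), (3; 1,1)]


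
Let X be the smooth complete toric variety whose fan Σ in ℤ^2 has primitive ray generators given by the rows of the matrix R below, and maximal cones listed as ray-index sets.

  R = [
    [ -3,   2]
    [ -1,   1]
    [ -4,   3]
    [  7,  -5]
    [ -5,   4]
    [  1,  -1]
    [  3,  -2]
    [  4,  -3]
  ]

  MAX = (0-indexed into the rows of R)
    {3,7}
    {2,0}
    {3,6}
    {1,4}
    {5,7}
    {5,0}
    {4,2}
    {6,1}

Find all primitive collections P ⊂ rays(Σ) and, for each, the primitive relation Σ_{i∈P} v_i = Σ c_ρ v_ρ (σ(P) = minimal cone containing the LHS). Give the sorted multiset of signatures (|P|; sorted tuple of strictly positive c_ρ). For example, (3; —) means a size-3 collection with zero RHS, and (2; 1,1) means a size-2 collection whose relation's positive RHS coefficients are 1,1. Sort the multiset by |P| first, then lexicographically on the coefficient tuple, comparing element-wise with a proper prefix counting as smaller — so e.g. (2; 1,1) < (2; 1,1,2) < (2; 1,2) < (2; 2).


20 minimal non-faces of Δ(Σ) (on 8 rays):

  • {0,6}:  v_{0} + v_{6} = 0 ; sig = (2; —)
  • {1,5}:  v_{1} + v_{5} = 0 ; sig = (2; —)
  • {2,7}:  v_{2} + v_{7} = 0 ; sig = (2; —)
  • {0,1}:  v_{0} + v_{1} = v_{2} ; sig = (2; 1)
  • {0,3}:  v_{0} + v_{3} = v_{7} ; sig = (2; 1)
  • {0,7}:  v_{0} + v_{7} = v_{5} ; sig = (2; 1)
  • {1,2}:  v_{1} + v_{2} = v_{4} ; sig = (2; 1)
  • {1,7}:  v_{1} + v_{7} = v_{6} ; sig = (2; 1)
  • {2,3}:  v_{2} + v_{3} = v_{6} ; sig = (2; 1)
  • {2,5}:  v_{2} + v_{5} = v_{0} ; sig = (2; 1)
  • {2,6}:  v_{2} + v_{6} = v_{1} ; sig = (2; 1)
  • {4,5}:  v_{4} + v_{5} = v_{2} ; sig = (2; 1)
  • {4,7}:  v_{4} + v_{7} = v_{1} ; sig = (2; 1)
  • {5,6}:  v_{5} + v_{6} = v_{7} ; sig = (2; 1)
  • {6,7}:  v_{6} + v_{7} = v_{3} ; sig = (2; 1)
  • {3,4}:  v_{3} + v_{4} = v_{1} + v_{6} ; sig = (2; 1,1)
  • {0,4}:  v_{0} + v_{4} = 2·v_{2} ; sig = (2; 2)
  • {1,3}:  v_{1} + v_{3} = 2·v_{6} ; sig = (2; 2)
  • {3,5}:  v_{3} + v_{5} = 2·v_{7} ; sig = (2; 2)
  • {4,6}:  v_{4} + v_{6} = 2·v_{1} ; sig = (2; 2)

Hence PRS(X_Σ) =
[(2; —), (2; —), (2; —), (2; 1), (2; 1), (2; 1), (2; 1), (2; 1), (2; 1), (2; 1), (2; 1), (2; 1), (2; 1), (2; 1), (2; 1), (2; 1,1), (2; 2), (2; 2), (2; 2), (2; 2)]


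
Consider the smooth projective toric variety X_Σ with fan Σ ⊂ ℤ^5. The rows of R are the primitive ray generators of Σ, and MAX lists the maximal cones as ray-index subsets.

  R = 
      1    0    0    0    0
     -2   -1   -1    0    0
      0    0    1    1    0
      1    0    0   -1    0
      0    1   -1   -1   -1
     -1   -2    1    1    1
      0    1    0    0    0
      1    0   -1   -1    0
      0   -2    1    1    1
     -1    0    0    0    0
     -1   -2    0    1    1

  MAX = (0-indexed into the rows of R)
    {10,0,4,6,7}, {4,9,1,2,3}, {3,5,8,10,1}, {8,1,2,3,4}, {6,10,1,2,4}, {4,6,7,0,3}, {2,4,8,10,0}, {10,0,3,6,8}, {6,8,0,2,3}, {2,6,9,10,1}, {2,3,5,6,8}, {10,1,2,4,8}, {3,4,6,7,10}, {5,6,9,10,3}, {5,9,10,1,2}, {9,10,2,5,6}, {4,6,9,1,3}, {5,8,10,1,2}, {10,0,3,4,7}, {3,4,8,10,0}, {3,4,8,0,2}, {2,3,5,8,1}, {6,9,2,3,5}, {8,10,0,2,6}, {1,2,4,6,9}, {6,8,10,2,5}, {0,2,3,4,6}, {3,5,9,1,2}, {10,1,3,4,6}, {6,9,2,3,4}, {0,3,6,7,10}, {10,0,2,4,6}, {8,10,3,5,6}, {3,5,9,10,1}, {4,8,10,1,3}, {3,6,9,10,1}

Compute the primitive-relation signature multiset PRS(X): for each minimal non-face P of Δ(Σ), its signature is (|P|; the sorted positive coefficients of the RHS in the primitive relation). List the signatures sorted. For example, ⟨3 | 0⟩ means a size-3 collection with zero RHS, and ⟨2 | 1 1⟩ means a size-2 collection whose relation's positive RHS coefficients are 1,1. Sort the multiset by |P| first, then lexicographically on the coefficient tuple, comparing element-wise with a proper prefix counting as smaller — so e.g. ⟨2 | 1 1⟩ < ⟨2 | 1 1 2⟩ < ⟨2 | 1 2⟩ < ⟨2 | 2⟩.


Σ has 17 primitive collections:

  P={0,9}:  v_{0} + v_{9} = 0 ; sig = ⟨2 | 0⟩
  P={0,5}:  v_{0} + v_{5} = v_{8} ; sig = ⟨2 | 1⟩
  P={2,7}:  v_{2} + v_{7} = v_{0} ; sig = ⟨2 | 1⟩
  P={8,9}:  v_{8} + v_{9} = v_{5} ; sig = ⟨2 | 1⟩
  P={0,1}:  v_{0} + v_{1} = v_{4} + v_{10} ; sig = ⟨2 | 1 1⟩
  P={5,7}:  v_{5} + v_{7} = v_{3} + v_{10} ; sig = ⟨2 | 1 1⟩
  P={4,5}:  v_{4} + v_{5} = v_{1} + v_{2} + v_{3} ; sig = ⟨2 | 1 1 1⟩
  P={7,8}:  v_{7} + v_{8} = v_{0} + v_{3} + v_{10} ; sig = ⟨2 | 1 1 1⟩
  P={7,9}:  v_{7} + v_{9} = v_{3} + v_{4} + v_{6} + v_{10} ; sig = ⟨2 | 1 1 1 1⟩
  P={1,7}:  v_{1} + v_{7} = v_{3} + 2·v_{4} + v_{6} + 2·v_{10} ; sig = ⟨2 | 1 1 2 2⟩
  P={4,6,8}:  v_{4} + v_{6} + v_{8} = 0 ; sig = ⟨3 | 0⟩
  P={2,3,10}:  v_{2} + v_{3} + v_{10} = v_{8} ; sig = ⟨3 | 1⟩
  P={4,9,10}:  v_{4} + v_{9} + v_{10} = v_{1} ; sig = ⟨3 | 1⟩
  P={1,6,8}:  v_{1} + v_{6} + v_{8} = v_{9} + v_{10} ; sig = ⟨3 | 1 1⟩
  P={1,5,6}:  v_{1} + v_{5} + v_{6} = 2·v_{9} + v_{10} ; sig = ⟨3 | 1 2⟩
  P={1,2,3,6}:  v_{1} + v_{2} + v_{3} + v_{6} = v_{9} ; sig = ⟨4 | 1⟩
  P={0,3,4,6,10}:  v_{0} + v_{3} + v_{4} + v_{6} + v_{10} = v_{7} ; sig = ⟨5 | 1⟩

Signatures (|P|; sorted positive RHS coefficients), sorted:
    ⟨2 | 0⟩
    ⟨2 | 1⟩
    ⟨2 | 1⟩
    ⟨2 | 1⟩
    ⟨2 | 1 1⟩
    ⟨2 | 1 1⟩
    ⟨2 | 1 1 1⟩
    ⟨2 | 1 1 1⟩
    ⟨2 | 1 1 1 1⟩
    ⟨2 | 1 1 2 2⟩
    ⟨3 | 0⟩
    ⟨3 | 1⟩
    ⟨3 | 1⟩
    ⟨3 | 1 1⟩
    ⟨3 | 1 2⟩
    ⟨4 | 1⟩
    ⟨5 | 1⟩


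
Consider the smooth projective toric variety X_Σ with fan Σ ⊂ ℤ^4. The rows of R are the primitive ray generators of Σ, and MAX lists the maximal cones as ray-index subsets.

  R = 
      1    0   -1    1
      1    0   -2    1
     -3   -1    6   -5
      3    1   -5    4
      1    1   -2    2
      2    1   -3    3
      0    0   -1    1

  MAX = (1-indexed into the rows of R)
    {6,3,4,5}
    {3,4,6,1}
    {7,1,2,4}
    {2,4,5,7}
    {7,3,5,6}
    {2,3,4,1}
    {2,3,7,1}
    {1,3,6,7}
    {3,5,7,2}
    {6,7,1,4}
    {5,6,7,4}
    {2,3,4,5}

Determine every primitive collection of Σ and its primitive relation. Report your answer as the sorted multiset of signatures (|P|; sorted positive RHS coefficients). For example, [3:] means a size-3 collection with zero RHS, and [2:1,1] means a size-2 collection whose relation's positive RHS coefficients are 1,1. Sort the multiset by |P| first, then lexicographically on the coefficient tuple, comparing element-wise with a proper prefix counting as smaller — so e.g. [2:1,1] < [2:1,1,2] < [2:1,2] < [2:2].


Primitive collections (3):

  {1,5}:  v_{1} + v_{5} = v_{6}  ⟹  sig = [2:1]
  {2,6}:  v_{2} + v_{6} = v_{4}  ⟹  sig = [2:1]
  {3,4,7}:  v_{3} + v_{4} + v_{7} = 0  ⟹  sig = [3:]

Sorted signature multiset PRS(X):
[[2:1], [2:1], [3:]]


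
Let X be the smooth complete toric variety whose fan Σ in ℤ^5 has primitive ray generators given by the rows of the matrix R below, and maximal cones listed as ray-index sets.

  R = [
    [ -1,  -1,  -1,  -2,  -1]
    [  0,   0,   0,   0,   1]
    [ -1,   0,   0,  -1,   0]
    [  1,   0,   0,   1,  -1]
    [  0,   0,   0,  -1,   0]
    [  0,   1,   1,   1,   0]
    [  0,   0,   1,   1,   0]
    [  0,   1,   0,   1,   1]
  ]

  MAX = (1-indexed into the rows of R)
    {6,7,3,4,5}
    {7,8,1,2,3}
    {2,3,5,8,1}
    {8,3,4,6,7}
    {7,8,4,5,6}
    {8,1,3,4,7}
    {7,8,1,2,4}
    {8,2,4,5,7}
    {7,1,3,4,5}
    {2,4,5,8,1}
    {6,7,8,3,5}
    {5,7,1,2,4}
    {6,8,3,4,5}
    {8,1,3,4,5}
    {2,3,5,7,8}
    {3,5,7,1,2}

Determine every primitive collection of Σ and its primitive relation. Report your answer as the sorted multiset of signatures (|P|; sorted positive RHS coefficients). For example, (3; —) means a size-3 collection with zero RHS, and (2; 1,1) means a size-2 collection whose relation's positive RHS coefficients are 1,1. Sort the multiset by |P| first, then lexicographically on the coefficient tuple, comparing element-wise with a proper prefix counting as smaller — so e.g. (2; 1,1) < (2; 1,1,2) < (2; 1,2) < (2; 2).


5 collections generate NE(X_Σ); each relation:

  P = {2,6}:  v_{2} + v_{6} = v_{5} + v_{7} + v_{8}  →  sig = (2; 1,1,1)
  P = {1,6}:  v_{1} + v_{6} = 2·v_{3} + v_{4}  →  sig = (2; 1,2)
  P = {2,3,4}:  v_{2} + v_{3} + v_{4} = 0  →  sig = (3; —)
  P = {1,5,7,8}:  v_{1} + v_{5} + v_{7} + v_{8} = v_{3}  →  sig = (4; 1)
  P = {3,4,5,7,8}:  v_{3} + v_{4} + v_{5} + v_{7} + v_{8} = v_{6}  →  sig = (5; 1)

Hence PRS(X_Σ) =
{ (2; 1,1,1),  (2; 1,2),  (3; —),  (4; 1),  (5; 1) }


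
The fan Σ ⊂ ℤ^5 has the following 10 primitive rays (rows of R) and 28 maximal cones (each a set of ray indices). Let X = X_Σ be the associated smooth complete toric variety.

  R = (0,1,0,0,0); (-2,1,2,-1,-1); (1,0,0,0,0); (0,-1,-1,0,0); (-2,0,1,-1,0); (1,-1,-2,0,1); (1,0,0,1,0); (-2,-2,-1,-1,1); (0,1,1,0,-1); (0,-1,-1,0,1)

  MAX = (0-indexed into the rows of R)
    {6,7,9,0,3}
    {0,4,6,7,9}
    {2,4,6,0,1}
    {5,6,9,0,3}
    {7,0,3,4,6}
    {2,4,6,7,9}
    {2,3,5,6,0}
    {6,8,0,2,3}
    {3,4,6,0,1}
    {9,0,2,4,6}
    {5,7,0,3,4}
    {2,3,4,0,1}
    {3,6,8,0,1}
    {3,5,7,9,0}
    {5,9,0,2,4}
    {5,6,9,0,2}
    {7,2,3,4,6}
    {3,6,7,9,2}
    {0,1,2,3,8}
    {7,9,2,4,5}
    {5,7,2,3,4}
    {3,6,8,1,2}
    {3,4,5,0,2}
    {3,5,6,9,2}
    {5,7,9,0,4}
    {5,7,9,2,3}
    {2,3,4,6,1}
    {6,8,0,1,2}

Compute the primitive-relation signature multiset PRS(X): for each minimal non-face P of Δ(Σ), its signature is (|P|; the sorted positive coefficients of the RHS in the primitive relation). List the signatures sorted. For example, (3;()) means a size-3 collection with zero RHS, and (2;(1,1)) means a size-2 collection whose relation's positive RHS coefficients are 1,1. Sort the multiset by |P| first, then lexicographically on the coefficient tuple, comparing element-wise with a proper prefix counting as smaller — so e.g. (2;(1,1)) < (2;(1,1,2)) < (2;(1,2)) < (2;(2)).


Σ has 14 primitive collections:

  P={8,9}:  v_{8} + v_{9} = 0  ⇒ sig = (2;())
  P={1,9}:  v_{1} + v_{9} = v_{4}  ⇒ sig = (2;(1))
  P={4,8}:  v_{4} + v_{8} = v_{1}  ⇒ sig = (2;(1))
  P={7,8}:  v_{7} + v_{8} = v_{3} + v_{4}  ⇒ sig = (2;(1,1))
  P={5,8}:  v_{5} + v_{8} = v_{0} + v_{2} + v_{3}  ⇒ sig = (2;(1,1,1))
  P={1,5}:  v_{1} + v_{5} = v_{0} + v_{2} + v_{3} + v_{4}  ⇒ sig = (2;(1,1,1,1))
  P={1,7}:  v_{1} + v_{7} = v_{3} + 2·v_{4}  ⇒ sig = (2;(1,2))
  P={3,4,9}:  v_{3} + v_{4} + v_{9} = v_{7}  ⇒ sig = (3;(1))
  P={4,5,6}:  v_{4} + v_{5} + v_{6} = v_{9}  ⇒ sig = (3;(1))
  P={0,2,7}:  v_{0} + v_{2} + v_{7} = v_{4} + v_{5}  ⇒ sig = (3;(1,1))
  P={5,6,7}:  v_{5} + v_{6} + v_{7} = v_{3} + 2·v_{9}  ⇒ sig = (3;(1,2))
  P={0,2,3,9}:  v_{0} + v_{2} + v_{3} + v_{9} = v_{5}  ⇒ sig = (4;(1))
  P={0,2,3,4,6}:  v_{0} + v_{2} + v_{3} + v_{4} + v_{6} = 0  ⇒ sig = (5;())
  P={0,1,2,3,6}:  v_{0} + v_{1} + v_{2} + v_{3} + v_{6} = v_{8}  ⇒ sig = (5;(1))

so the primitive-relation signature multiset is
    |P|=2: 7 collections, coeffs (), (1), (1), (1,1), (1,1,1), (1,1,1,1), (1,2)
    |P|=3: 4 collections, coeffs (1), (1), (1,1), (1,2)
    |P|=4: 1 collection, coeffs (1)
    |P|=5: 2 collections, coeffs (), (1)
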